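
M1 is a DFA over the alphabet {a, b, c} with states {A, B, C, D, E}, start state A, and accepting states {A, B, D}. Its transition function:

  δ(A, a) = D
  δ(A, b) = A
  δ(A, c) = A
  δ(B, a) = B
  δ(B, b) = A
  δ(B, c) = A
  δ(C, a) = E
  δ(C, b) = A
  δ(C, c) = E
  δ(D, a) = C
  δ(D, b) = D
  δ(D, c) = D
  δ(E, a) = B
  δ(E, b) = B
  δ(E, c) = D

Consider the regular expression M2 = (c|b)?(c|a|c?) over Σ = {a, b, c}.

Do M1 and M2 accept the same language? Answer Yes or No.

No

The string ab is accepted by M1 but rejected by M2.
So L(M1) ≠ L(M2).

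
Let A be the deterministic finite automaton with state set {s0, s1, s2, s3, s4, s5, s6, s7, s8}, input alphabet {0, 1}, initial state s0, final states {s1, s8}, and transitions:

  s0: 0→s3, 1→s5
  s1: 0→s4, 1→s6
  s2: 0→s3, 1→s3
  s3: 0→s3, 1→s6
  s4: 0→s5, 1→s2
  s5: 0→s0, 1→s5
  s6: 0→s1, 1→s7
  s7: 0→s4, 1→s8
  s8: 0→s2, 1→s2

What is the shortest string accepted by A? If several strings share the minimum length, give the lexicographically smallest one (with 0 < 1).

010

A breadth-first search from s0 reaches an accepting state first via the path s0 → s3 → s6 → s1 on input 010.
No string of length < 3 is accepted (BFS exhausts all shorter strings without reaching an accepting state), and 010 is the lexicographically least accepting string of length 3.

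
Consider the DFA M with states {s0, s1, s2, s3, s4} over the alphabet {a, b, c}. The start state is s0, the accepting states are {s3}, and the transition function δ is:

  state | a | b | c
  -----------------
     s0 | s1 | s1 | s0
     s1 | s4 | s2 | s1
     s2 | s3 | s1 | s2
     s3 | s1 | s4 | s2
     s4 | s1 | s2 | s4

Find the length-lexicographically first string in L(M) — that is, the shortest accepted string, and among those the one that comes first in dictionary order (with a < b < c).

A breadth-first search from s0 reaches an accepting state first via the path s0 → s1 → s2 → s3 on input aba.
No string of length < 3 is accepted (BFS exhausts all shorter strings without reaching an accepting state), and aba is the lexicographically least accepting string of length 3.

aba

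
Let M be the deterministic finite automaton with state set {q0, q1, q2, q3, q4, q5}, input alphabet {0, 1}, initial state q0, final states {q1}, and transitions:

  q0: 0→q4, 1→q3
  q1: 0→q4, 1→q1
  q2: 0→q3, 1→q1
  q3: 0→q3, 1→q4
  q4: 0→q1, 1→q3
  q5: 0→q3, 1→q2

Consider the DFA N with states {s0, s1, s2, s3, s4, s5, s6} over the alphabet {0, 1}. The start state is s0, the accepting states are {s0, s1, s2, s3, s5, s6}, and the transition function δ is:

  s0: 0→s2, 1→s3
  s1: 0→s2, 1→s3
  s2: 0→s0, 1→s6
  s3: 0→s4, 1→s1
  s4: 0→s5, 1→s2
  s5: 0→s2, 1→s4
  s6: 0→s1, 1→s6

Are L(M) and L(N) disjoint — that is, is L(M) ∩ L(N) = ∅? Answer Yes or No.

The string 00 is accepted by both M and N.
Hence L(M) ∩ L(N) ≠ ∅.

No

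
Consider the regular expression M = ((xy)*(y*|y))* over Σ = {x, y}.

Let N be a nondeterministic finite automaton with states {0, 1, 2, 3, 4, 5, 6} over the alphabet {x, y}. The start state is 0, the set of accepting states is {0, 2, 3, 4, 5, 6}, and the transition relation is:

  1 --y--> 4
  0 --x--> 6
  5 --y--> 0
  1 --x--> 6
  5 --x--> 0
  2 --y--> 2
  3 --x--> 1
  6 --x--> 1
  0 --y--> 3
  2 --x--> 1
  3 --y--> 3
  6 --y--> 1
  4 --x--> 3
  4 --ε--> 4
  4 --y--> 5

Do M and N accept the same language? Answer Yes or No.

The string xy is accepted by M but rejected by N.
So L(M) ≠ L(N).

No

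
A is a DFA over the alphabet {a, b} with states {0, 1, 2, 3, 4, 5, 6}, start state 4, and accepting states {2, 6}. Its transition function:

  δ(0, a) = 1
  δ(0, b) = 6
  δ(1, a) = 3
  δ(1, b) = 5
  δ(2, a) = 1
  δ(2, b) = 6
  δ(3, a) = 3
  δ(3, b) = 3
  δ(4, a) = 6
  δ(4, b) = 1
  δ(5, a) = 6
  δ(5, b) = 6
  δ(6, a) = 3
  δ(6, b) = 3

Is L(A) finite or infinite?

The useful states (reachable from 4 and able to reach an accepting state) are {1, 4, 5, 6}.
Restricted to these states the transition graph has no cycle, so every accepting path has bounded length and L is finite.

finite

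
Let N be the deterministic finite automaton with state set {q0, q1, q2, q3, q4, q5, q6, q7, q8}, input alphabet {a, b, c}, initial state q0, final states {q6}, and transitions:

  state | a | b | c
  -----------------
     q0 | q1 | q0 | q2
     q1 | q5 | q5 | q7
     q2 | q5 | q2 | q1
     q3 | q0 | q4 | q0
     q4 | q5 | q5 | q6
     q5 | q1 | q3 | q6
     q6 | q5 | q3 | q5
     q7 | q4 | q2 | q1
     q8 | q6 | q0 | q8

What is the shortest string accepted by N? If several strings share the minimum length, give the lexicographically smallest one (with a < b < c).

aac

A breadth-first search from q0 reaches an accepting state first via the path q0 → q1 → q5 → q6 on input aac.
No string of length < 3 is accepted (BFS exhausts all shorter strings without reaching an accepting state), and aac is the lexicographically least accepting string of length 3.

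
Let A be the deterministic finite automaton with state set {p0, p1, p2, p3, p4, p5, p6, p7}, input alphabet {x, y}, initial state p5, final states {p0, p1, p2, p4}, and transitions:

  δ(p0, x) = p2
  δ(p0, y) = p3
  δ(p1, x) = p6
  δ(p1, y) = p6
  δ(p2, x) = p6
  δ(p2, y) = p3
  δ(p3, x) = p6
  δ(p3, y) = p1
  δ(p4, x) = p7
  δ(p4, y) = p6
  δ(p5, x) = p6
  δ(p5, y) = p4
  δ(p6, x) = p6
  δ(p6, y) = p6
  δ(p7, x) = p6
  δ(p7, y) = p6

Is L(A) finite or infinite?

The useful states (reachable from p5 and able to reach an accepting state) are {p4, p5}.
Restricted to these states the transition graph has no cycle, so every accepting path has bounded length and L is finite.

finite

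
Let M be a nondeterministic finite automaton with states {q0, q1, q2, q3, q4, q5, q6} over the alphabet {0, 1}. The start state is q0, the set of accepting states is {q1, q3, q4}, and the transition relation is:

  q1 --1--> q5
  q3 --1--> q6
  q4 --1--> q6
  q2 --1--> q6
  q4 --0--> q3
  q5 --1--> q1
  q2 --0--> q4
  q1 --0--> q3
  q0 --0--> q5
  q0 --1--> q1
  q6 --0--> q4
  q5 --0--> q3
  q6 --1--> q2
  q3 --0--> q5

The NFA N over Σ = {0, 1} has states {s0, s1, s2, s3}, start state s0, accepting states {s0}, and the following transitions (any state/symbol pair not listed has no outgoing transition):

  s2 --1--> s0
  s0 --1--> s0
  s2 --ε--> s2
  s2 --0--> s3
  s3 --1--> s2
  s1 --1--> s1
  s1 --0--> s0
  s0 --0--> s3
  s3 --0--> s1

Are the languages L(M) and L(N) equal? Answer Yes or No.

No

The string 00 is accepted by M but rejected by N.
So L(M) ≠ L(N).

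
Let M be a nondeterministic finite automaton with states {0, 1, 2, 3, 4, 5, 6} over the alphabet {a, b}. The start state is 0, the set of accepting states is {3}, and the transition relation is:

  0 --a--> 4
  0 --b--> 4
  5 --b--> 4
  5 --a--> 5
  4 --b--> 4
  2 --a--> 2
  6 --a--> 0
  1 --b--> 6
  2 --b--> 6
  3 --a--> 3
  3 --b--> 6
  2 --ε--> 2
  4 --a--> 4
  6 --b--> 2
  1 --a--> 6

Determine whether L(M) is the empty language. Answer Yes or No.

Yes

The states reachable from the start state are {0, 4}.
None of the accepting states {3} is reachable, so no string is accepted and L(M) = ∅.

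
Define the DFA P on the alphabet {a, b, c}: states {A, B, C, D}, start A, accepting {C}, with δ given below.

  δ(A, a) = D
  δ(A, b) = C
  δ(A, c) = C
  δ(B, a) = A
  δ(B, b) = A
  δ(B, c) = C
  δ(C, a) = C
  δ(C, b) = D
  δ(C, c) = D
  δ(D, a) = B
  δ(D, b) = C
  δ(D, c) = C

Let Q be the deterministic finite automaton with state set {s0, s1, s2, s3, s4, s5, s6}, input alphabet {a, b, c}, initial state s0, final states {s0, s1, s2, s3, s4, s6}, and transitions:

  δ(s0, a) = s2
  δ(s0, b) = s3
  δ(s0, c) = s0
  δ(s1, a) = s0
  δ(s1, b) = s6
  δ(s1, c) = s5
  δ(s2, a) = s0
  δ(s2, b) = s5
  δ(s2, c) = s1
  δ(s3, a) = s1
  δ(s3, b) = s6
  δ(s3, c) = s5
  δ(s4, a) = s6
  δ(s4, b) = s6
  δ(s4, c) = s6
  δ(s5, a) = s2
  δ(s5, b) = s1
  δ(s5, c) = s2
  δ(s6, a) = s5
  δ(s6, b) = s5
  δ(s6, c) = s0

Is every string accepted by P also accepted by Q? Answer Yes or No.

No

The string ab is in L(P) but not in L(Q).
So L(P) ⊄ L(Q).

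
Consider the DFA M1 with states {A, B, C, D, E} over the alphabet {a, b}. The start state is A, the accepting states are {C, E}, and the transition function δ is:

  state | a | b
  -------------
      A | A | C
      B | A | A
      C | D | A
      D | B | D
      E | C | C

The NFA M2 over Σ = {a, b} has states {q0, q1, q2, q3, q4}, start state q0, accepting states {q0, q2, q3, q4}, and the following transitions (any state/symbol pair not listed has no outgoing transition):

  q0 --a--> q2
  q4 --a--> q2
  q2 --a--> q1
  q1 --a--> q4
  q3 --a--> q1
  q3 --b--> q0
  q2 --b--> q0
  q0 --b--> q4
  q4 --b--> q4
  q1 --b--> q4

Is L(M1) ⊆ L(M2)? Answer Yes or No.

Exploring the product automaton M1 × M2 from the start pair (A, q0), following both machines on each input symbol, reaches 11 state pairs: (A, q0), (A, q2), (C, q4), (A, q1), (C, q0), (D, q2), (A, q4), (B, q1), (D, q0), (B, q2), (D, q4).
M1 accepts in {C, E} and M2 accepts in {q0, q2, q3, q4}. The reachable pairs whose M1-component is accepting are (C, q4), (C, q0); in each of them the M2-component is accepting too, so the product for L(M1) \ L(M2) (M1-component accepting, M2-component rejecting) has no reachable accepting pair and the difference is empty.
Hence every string in L(M1) is also in L(M2).

Yes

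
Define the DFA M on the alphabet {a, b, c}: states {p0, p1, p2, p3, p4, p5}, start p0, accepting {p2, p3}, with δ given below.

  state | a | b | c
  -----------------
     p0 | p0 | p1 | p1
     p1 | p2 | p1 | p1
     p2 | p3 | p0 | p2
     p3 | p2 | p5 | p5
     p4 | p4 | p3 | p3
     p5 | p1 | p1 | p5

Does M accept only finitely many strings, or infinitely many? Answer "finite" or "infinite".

infinite

State p0 is reachable from the start and can reach an accepting state, and it lies on the cycle p0 → p0.
Traversing that cycle any number of times yields accepted strings of unbounded length, so the language is infinite.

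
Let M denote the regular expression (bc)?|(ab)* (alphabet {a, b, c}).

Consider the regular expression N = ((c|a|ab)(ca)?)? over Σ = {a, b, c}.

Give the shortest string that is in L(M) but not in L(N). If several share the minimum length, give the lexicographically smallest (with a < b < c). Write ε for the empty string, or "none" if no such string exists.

The string bc is accepted by M but not by N.
No shorter string lies in the difference, and bc is the lexicographically first length-2 string in L(M) \ L(N).

bc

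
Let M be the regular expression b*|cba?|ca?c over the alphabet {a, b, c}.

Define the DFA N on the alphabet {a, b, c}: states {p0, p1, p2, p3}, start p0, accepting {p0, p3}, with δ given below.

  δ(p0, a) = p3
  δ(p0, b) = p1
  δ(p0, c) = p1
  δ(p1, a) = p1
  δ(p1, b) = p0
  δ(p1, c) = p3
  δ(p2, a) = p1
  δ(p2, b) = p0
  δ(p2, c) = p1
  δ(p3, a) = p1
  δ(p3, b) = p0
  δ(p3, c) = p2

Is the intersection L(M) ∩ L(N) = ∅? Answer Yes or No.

The empty string ε is accepted by both M and N.
Hence L(M) ∩ L(N) ≠ ∅.

No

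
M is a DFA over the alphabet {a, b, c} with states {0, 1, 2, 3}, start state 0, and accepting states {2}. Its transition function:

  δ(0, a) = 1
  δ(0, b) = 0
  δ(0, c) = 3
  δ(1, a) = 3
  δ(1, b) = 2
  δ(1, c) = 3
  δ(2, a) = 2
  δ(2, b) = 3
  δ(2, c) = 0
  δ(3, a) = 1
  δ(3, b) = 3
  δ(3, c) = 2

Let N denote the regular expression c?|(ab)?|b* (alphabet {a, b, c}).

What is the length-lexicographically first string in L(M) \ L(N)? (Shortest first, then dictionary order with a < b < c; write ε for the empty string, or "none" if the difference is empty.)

cc

The string cc is accepted by M but not by N.
No shorter string lies in the difference, and cc is the lexicographically first length-2 string in L(M) \ L(N).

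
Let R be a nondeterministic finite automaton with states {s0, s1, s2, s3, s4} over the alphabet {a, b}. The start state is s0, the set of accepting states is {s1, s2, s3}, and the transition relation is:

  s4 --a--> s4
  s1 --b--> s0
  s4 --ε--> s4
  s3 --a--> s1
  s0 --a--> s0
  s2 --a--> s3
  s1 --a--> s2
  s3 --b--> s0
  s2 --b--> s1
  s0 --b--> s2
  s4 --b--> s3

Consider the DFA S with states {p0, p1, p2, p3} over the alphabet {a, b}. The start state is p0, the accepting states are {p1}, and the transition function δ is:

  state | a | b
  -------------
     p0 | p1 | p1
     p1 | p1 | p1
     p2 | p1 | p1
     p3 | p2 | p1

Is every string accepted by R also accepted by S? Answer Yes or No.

Yes

Exploring the product automaton R × S from the start pair (s0, p0), following both machines on each input symbol, reaches 5 state pairs: (s0, p0), (s0, p1), (s2, p1), (s3, p1), (s1, p1).
R accepts in {s1, s2, s3} and S accepts in {p1}. The reachable pairs whose R-component is accepting are (s2, p1), (s3, p1), (s1, p1); in each of them the S-component is accepting too, so the product for L(R) \ L(S) (R-component accepting, S-component rejecting) has no reachable accepting pair and the difference is empty.
Hence every string in L(R) is also in L(S).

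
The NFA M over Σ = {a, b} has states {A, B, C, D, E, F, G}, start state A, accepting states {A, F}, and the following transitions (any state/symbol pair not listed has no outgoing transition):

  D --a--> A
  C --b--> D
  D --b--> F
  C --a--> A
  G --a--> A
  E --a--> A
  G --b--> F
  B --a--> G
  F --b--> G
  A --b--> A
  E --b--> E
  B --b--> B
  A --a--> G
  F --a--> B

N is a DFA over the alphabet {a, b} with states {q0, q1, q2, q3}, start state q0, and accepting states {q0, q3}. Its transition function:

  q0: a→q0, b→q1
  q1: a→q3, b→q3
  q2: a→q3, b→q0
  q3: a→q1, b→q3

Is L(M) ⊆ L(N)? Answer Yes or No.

The string b is in L(M) but not in L(N).
So L(M) ⊄ L(N).

No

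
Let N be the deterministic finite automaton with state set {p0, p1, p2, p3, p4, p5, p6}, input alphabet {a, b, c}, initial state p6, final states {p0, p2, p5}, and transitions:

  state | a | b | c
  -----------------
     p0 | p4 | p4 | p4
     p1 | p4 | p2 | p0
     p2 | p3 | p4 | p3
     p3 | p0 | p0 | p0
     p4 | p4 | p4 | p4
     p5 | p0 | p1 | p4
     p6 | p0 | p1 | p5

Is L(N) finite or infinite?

The useful states (reachable from p6 and able to reach an accepting state) are {p0, p1, p2, p3, p5, p6}.
Restricted to these states the transition graph has no cycle, so every accepting path has bounded length and L is finite.

finite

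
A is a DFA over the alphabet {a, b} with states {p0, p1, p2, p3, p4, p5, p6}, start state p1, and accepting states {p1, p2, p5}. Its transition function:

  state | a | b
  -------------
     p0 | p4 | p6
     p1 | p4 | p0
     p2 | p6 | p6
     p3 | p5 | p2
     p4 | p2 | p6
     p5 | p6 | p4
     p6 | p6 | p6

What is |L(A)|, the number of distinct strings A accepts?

3

The useful subgraph on states {p0, p1, p2, p4} is acyclic, so L(A) is finite; the longest accepting path visits 4 useful states, giving maximum string length 3.
Counting accepting paths from p1 by length: 1 of length 0, 1 of length 2, 1 of length 3. Total 3.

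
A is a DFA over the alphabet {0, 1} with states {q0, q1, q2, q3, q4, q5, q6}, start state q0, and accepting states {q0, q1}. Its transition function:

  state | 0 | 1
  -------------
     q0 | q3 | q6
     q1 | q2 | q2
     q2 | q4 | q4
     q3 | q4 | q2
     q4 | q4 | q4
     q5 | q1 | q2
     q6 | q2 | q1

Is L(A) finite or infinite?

The useful states (reachable from q0 and able to reach an accepting state) are {q0, q1, q6}.
Restricted to these states the transition graph has no cycle, so every accepting path has bounded length and L is finite.

finite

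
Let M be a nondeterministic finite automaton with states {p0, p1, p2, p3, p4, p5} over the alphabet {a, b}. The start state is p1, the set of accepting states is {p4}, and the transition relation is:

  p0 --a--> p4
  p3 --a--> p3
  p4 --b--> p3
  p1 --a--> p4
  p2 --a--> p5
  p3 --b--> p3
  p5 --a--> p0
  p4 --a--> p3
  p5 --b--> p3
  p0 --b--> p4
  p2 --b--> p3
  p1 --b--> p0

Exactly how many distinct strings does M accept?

3

The useful subgraph on states {p0, p1, p4} is acyclic, so L(M) is finite; the longest accepting path visits 3 useful states, giving maximum string length 2.
Counting accepting paths from p1 by length: 1 of length 1, 2 of length 2. Total 3.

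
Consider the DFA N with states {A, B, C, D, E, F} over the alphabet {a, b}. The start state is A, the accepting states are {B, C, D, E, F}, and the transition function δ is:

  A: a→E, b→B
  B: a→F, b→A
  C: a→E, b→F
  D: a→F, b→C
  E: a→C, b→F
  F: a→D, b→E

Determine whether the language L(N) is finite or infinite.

infinite

State A is reachable from the start and can reach an accepting state, and it lies on the cycle A → B → A.
Traversing that cycle any number of times yields accepted strings of unbounded length, so the language is infinite.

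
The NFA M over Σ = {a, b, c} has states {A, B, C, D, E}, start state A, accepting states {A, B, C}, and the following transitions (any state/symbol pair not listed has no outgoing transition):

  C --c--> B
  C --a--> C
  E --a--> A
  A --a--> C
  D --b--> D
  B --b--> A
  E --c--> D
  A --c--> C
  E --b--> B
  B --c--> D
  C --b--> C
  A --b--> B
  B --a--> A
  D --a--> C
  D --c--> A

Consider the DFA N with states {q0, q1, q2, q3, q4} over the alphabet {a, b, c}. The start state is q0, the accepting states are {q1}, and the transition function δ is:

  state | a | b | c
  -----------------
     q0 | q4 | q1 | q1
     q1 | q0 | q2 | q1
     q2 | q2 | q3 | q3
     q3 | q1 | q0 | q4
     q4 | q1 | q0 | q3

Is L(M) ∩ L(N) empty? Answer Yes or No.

The string b is accepted by both M and N.
Hence L(M) ∩ L(N) ≠ ∅.

No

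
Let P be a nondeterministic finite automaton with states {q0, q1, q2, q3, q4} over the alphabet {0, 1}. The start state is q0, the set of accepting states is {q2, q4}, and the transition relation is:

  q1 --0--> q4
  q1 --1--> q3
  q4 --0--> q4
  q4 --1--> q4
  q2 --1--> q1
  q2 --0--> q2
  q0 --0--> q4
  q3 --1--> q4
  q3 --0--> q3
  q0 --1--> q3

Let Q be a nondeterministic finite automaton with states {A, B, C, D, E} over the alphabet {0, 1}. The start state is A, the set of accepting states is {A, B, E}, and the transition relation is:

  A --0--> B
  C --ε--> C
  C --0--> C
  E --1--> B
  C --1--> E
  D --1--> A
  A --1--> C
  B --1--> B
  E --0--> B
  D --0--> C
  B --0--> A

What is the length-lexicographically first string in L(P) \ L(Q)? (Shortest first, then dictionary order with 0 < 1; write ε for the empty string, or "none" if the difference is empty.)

The string 001 is accepted by P but not by Q.
No shorter string lies in the difference, and 001 is the lexicographically first length-3 string in L(P) \ L(Q).

001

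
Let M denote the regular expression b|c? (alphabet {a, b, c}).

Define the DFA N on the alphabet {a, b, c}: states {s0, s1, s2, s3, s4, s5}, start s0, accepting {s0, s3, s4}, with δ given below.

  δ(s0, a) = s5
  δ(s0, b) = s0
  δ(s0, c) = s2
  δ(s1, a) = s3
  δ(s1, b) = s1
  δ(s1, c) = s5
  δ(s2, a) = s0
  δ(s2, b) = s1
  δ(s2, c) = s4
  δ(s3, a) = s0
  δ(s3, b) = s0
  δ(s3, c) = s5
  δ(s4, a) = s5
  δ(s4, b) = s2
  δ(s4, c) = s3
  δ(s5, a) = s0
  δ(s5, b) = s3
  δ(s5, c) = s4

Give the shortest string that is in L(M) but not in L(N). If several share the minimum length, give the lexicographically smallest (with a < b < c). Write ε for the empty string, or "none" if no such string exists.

c

The string c is accepted by M but not by N.
No shorter string lies in the difference, and c is the lexicographically first length-1 string in L(M) \ L(N).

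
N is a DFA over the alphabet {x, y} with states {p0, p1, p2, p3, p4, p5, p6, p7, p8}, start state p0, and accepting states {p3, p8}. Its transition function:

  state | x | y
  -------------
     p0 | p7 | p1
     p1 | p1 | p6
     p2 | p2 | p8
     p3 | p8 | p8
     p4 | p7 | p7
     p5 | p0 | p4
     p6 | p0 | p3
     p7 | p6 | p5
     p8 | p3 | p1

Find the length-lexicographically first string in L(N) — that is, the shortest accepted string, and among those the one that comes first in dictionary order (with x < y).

A breadth-first search from p0 reaches an accepting state first via the path p0 → p7 → p6 → p3 on input xxy.
No string of length < 3 is accepted (BFS exhausts all shorter strings without reaching an accepting state), and xxy is the lexicographically least accepting string of length 3.

xxy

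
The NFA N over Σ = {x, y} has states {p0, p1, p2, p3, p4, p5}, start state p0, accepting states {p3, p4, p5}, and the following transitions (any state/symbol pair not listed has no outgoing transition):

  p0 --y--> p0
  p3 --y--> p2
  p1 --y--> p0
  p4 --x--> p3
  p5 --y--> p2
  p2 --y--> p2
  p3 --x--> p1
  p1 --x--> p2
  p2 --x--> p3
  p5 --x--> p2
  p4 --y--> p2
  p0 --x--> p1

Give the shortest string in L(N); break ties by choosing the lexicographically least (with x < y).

xxx

A breadth-first search from p0 reaches an accepting state first via the path p0 → p1 → p2 → p3 on input xxx.
No string of length < 3 is accepted (BFS exhausts all shorter strings without reaching an accepting state), and xxx is the lexicographically least accepting string of length 3.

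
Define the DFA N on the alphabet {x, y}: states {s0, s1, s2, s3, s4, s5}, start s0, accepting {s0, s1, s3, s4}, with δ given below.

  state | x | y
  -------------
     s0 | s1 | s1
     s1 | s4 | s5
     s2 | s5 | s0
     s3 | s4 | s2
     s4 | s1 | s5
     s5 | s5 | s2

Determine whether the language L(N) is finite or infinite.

State s1 is reachable from the start and can reach an accepting state, and it lies on the cycle s1 → s4 → s1.
Traversing that cycle any number of times yields accepted strings of unbounded length, so the language is infinite.

infinite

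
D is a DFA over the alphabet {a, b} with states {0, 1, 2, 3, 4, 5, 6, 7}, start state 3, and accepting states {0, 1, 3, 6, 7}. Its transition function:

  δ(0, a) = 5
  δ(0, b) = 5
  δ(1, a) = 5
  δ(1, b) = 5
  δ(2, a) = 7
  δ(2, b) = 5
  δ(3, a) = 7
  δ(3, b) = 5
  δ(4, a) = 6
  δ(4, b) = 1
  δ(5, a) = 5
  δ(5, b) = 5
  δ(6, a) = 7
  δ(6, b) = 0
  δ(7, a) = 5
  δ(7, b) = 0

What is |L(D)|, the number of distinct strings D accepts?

3

The useful subgraph on states {0, 3, 7} is acyclic, so L(D) is finite; the longest accepting path visits 3 useful states, giving maximum string length 2.
Counting accepting paths from 3 by length: 1 of length 0, 1 of length 1, 1 of length 2. Total 3.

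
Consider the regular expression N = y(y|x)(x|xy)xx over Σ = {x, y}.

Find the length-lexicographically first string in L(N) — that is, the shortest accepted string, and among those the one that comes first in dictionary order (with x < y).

By inspection of the expression, no string of length less than 5 matches, and yxxxx is the lexicographically first match of length 5.

yxxxx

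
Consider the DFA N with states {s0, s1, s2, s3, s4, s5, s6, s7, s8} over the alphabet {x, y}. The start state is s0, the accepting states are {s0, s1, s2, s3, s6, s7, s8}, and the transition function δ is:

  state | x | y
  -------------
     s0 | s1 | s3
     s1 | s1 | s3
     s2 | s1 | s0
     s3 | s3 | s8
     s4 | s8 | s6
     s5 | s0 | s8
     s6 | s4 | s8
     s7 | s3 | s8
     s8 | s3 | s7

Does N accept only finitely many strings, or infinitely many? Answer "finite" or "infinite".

infinite

State s1 is reachable from the start and can reach an accepting state, and it lies on the cycle s1 → s1.
Traversing that cycle any number of times yields accepted strings of unbounded length, so the language is infinite.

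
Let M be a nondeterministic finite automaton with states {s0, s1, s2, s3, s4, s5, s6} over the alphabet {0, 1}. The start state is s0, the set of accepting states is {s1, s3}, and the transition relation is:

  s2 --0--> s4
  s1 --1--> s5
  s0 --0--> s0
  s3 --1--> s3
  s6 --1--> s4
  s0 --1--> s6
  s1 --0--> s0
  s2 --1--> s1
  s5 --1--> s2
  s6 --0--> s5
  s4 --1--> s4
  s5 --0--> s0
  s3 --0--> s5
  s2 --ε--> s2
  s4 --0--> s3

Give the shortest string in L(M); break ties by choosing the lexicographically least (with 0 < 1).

110

A breadth-first search from s0 reaches an accepting state first via the path s0 → s6 → s4 → s3 on input 110.
No string of length < 3 is accepted (BFS exhausts all shorter strings without reaching an accepting state), and 110 is the lexicographically least accepting string of length 3.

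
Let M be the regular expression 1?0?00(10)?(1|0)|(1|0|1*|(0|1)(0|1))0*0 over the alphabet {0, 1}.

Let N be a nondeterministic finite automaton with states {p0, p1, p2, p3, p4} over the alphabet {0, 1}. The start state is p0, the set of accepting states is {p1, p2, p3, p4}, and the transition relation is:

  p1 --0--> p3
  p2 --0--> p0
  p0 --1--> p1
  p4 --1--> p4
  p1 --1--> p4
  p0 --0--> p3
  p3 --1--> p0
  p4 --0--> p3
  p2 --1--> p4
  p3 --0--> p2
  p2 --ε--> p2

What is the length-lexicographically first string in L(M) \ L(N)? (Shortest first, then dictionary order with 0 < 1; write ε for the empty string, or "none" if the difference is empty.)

000

The string 000 is accepted by M but not by N.
No shorter string lies in the difference, and 000 is the lexicographically first length-3 string in L(M) \ L(N).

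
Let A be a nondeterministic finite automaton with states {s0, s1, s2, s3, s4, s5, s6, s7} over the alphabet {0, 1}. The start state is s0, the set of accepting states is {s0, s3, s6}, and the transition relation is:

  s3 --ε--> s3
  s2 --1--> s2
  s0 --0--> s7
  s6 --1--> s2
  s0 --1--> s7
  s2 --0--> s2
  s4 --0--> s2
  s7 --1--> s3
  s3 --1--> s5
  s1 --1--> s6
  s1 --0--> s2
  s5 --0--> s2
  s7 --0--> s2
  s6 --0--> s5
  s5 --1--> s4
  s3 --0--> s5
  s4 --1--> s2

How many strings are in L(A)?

The useful subgraph on states {s0, s3, s7} is acyclic, so L(A) is finite; the longest accepting path visits 3 useful states, giving maximum string length 2.
Counting accepting paths from s0 by length: 1 of length 0, 2 of length 2. Total 3.

3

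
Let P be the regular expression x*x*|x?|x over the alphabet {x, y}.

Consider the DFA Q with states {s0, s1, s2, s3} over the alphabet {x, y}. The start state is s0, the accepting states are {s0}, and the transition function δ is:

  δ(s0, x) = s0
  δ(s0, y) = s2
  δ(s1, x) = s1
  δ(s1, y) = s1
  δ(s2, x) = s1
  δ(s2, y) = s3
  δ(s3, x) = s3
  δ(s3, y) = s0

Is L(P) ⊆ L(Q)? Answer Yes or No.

Converting the expression P to a DFA (subset construction, then merging equivalent states) gives the minimal DFA with states {p0, p1}, start state p0, accepting states {p0} and transitions p0: x→p0, y→p1; p1: x→p1, y→p1.
Exploring the product automaton P × Q from the start pair (p0, s0), following both machines on each input symbol, reaches 5 state pairs: (p0, s0), (p1, s2), (p1, s1), (p1, s3), (p1, s0).
P accepts in {p0} and Q accepts in {s0}. The reachable pairs whose P-component is accepting are (p0, s0); in each of them the Q-component is accepting too, so the product for L(P) \ L(Q) (P-component accepting, Q-component rejecting) has no reachable accepting pair and the difference is empty.
Hence every string in L(P) is also in L(Q).

Yes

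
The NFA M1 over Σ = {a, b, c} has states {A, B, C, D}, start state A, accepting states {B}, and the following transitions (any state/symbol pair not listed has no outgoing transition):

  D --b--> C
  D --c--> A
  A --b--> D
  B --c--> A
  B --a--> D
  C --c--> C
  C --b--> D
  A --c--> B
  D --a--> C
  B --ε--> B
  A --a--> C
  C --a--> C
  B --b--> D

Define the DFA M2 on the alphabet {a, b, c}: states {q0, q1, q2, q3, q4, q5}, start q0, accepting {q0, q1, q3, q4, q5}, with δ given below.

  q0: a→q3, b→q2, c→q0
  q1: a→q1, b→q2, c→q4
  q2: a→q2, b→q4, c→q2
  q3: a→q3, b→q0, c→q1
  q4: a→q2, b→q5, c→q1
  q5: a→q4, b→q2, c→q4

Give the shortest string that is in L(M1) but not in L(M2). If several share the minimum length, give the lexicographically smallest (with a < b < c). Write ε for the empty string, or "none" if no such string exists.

The string bcc is accepted by M1 but not by M2.
No shorter string lies in the difference, and bcc is the lexicographically first length-3 string in L(M1) \ L(M2).

bcc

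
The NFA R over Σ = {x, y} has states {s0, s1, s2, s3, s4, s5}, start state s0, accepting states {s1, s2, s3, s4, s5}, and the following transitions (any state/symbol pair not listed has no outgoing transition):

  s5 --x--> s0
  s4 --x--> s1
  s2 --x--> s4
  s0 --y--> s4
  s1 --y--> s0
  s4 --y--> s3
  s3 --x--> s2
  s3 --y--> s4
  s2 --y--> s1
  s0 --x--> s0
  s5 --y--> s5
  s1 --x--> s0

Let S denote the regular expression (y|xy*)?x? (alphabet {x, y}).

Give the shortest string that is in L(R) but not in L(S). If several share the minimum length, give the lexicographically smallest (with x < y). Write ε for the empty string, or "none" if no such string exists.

The string yy is accepted by R but not by S.
No shorter string lies in the difference, and yy is the lexicographically first length-2 string in L(R) \ L(S).

yy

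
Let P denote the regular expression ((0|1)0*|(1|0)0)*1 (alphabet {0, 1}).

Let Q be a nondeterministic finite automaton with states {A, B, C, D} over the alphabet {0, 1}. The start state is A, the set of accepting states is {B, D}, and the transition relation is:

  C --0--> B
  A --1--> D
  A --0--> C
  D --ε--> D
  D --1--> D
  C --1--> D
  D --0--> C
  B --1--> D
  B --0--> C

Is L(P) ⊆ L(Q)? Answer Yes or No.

Converting the expression P to a DFA (subset construction, then merging equivalent states) gives the minimal DFA with states {p0, p1}, start state p0, accepting states {p1} and transitions p0: 0→p0, 1→p1; p1: 0→p0, 1→p1.
Exploring the product automaton P × Q from the start pair (p0, A), following both machines on each input symbol, reaches 4 state pairs: (p0, A), (p0, C), (p1, D), (p0, B).
P accepts in {p1} and Q accepts in {B, D}. The reachable pairs whose P-component is accepting are (p1, D); in each of them the Q-component is accepting too, so the product for L(P) \ L(Q) (P-component accepting, Q-component rejecting) has no reachable accepting pair and the difference is empty.
Hence every string in L(P) is also in L(Q).

Yes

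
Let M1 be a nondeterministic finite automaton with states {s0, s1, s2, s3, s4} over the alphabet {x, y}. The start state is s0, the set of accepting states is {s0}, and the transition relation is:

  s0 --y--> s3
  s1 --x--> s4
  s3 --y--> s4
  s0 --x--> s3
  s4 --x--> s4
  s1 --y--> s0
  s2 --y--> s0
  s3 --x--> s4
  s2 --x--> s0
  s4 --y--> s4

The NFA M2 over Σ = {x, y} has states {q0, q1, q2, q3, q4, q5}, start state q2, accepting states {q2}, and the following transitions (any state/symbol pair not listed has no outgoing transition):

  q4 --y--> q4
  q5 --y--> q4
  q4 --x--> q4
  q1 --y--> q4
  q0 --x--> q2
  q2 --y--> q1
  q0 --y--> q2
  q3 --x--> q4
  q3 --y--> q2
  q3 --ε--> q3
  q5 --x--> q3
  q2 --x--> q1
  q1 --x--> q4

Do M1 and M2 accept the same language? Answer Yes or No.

Yes

Exploring the product automaton M1 × M2 from the start pair (s0, q2), following both machines on each input symbol, reaches 3 state pairs: (s0, q2), (s3, q1), (s4, q4).
M1 accepts in {s0} and M2 accepts in {q2}. In every reachable pair the two components are either both accepting — (s0, q2) — or both non-accepting, so no string is accepted by exactly one of the machines: L(M1) \ L(M2) and L(M2) \ L(M1) are both empty.
Hence every string is accepted by M1 iff it is accepted by M2, and the two languages coincide.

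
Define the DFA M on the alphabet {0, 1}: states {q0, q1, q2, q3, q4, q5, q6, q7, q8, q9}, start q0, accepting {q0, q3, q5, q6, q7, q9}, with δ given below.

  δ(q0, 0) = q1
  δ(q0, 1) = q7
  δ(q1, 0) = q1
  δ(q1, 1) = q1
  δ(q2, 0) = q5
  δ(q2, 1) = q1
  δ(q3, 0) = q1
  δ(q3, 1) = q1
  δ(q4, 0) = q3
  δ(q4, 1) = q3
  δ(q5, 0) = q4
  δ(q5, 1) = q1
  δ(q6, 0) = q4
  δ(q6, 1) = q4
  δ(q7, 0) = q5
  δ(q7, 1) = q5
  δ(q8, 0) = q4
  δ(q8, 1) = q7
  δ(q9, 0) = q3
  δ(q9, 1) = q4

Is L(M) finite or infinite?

The useful states (reachable from q0 and able to reach an accepting state) are {q0, q3, q4, q5, q7}.
Restricted to these states the transition graph has no cycle, so every accepting path has bounded length and L is finite.

finite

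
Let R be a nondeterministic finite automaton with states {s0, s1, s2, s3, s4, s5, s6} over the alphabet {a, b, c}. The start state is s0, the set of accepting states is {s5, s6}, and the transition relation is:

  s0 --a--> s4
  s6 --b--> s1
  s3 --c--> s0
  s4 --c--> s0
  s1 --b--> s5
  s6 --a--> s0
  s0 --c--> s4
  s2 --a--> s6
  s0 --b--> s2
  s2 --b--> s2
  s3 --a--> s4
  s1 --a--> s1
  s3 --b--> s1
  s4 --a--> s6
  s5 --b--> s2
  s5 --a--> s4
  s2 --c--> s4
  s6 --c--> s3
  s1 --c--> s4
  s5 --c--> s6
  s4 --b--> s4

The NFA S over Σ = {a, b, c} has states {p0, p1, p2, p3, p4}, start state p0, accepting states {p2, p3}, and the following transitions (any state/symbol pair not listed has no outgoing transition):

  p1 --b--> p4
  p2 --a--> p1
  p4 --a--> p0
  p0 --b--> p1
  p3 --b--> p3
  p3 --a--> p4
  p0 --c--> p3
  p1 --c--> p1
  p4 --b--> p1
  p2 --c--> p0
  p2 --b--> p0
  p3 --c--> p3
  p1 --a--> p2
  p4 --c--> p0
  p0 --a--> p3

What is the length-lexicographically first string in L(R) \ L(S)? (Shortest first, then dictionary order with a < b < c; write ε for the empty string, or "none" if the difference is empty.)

The string aa is accepted by R but not by S.
No shorter string lies in the difference, and aa is the lexicographically first length-2 string in L(R) \ L(S).

aa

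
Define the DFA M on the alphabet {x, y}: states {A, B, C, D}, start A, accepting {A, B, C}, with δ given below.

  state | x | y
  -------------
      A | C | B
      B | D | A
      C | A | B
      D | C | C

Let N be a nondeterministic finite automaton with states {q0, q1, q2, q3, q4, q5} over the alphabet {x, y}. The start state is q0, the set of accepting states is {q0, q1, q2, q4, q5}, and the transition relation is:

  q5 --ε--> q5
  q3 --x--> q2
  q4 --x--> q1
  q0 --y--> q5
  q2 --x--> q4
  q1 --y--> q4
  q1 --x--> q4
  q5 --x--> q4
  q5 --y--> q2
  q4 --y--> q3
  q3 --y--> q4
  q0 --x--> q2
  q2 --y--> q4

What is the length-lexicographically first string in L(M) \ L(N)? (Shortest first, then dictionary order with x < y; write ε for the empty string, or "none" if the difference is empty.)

The string xxy is accepted by M but not by N.
No shorter string lies in the difference, and xxy is the lexicographically first length-3 string in L(M) \ L(N).

xxy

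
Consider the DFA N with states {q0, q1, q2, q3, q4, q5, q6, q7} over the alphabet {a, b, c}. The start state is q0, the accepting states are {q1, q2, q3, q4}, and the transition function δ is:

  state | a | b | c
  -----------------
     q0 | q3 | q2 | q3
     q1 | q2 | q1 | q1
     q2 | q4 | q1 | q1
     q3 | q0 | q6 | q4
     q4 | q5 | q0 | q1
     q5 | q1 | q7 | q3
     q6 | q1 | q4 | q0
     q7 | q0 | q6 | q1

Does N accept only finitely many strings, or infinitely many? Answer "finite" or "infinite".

infinite

State q1 is reachable from the start and can reach an accepting state, and it lies on the cycle q1 → q1.
Traversing that cycle any number of times yields accepted strings of unbounded length, so the language is infinite.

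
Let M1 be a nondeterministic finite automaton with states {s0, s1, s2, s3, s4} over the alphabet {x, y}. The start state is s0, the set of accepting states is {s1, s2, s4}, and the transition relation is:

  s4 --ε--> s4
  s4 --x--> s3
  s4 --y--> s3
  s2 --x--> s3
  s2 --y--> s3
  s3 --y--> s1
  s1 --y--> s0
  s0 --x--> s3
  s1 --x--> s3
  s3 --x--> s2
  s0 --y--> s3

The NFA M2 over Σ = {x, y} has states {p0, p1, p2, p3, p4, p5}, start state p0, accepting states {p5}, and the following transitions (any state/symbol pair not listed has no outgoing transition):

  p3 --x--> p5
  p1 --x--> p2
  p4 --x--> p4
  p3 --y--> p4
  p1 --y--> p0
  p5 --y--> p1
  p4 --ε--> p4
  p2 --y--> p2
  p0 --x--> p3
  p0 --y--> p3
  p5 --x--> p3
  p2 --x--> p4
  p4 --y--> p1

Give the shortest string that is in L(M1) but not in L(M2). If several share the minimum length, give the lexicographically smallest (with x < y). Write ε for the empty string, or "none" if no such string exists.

The string xy is accepted by M1 but not by M2.
No shorter string lies in the difference, and xy is the lexicographically first length-2 string in L(M1) \ L(M2).

xy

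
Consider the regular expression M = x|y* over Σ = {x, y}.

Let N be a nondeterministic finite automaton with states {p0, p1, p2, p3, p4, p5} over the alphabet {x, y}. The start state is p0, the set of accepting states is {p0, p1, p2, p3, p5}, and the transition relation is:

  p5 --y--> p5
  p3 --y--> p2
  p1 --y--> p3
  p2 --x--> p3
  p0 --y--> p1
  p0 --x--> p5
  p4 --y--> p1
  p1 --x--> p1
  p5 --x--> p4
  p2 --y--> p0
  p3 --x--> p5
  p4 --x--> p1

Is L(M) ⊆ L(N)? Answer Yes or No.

Converting the expression M to a DFA (subset construction, then merging equivalent states) gives the minimal DFA with states {m0, m1, m2, m3}, start state m0, accepting states {m0, m1, m2} and transitions m0: x→m1, y→m2; m1: x→m3, y→m3; m2: x→m3, y→m2; m3: x→m3, y→m3.
Exploring the product automaton M × N from the start pair (m0, p0), following both machines on each input symbol, reaches 12 state pairs: (m0, p0), (m1, p5), (m2, p1), (m3, p4), (m3, p5), (m3, p1), (m2, p3), (m3, p3), (m2, p2), (m3, p2), (m2, p0), (m3, p0).
M accepts in {m0, m1, m2} and N accepts in {p0, p1, p2, p3, p5}. The reachable pairs whose M-component is accepting are (m0, p0), (m1, p5), (m2, p1), (m2, p3), (m2, p2), (m2, p0); in each of them the N-component is accepting too, so the product for L(M) \ L(N) (M-component accepting, N-component rejecting) has no reachable accepting pair and the difference is empty.
Hence every string in L(M) is also in L(N).

Yes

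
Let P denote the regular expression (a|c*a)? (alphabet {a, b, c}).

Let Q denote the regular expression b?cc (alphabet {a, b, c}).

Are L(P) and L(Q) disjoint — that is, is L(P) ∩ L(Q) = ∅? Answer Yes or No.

Yes

Converting the expression P to a DFA (subset construction, then merging equivalent states) gives the minimal DFA with states {p0, p1, p2, p3}, start state p0, accepting states {p0, p1} and transitions p0: a→p1, b→p2, c→p3; p1: a→p2, b→p2, c→p2; p2: a→p2, b→p2, c→p2; p3: a→p1, b→p2, c→p3.
Converting the expression Q to a DFA (subset construction, then merging equivalent states) gives the minimal DFA with states {q0, q1, q2, q3, q4}, start state q0, accepting states {q4} and transitions q0: a→q1, b→q2, c→q3; q1: a→q1, b→q1, c→q1; q2: a→q1, b→q1, c→q3; q3: a→q1, b→q1, c→q4; q4: a→q1, b→q1, c→q1.
Exploring the product automaton P × Q from the start pair (p0, q0), following both machines on each input symbol, reaches 9 state pairs: (p0, q0), (p1, q1), (p2, q2), (p3, q3), (p2, q1), (p2, q3), (p3, q4), (p2, q4), (p3, q1).
P accepts in {p0, p1} and Q accepts in {q4}; no reachable pair has both components accepting, so no string drives both machines to acceptance simultaneously and L(P) ∩ L(Q) = ∅.
So no string is accepted by both, and the intersection is empty.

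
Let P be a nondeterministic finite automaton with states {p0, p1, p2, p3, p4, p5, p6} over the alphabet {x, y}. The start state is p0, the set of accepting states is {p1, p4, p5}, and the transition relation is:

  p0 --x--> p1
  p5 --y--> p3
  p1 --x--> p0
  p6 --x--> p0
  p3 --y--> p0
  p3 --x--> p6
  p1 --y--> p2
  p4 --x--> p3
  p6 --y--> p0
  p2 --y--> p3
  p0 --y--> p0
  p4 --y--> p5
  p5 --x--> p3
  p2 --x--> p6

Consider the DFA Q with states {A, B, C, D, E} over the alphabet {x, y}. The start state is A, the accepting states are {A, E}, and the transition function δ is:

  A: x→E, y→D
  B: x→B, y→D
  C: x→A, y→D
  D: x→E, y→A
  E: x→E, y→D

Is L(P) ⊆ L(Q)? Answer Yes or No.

Exploring the product automaton P × Q from the start pair (p0, A), following both machines on each input symbol, reaches 7 state pairs: (p0, A), (p1, E), (p0, D), (p0, E), (p2, D), (p6, E), (p3, A).
P accepts in {p1, p4, p5} and Q accepts in {A, E}. The reachable pairs whose P-component is accepting are (p1, E); in each of them the Q-component is accepting too, so the product for L(P) \ L(Q) (P-component accepting, Q-component rejecting) has no reachable accepting pair and the difference is empty.
Hence every string in L(P) is also in L(Q).

Yes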